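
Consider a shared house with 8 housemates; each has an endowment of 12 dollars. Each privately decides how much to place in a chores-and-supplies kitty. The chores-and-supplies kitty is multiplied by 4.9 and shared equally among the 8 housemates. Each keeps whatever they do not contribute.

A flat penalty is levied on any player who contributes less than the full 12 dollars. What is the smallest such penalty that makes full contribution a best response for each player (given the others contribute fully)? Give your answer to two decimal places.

4.65 dollars

Given the others contribute fully, the best deviation is to contribute 0 (any partial contribution still incurs the fine and gives up units whose private return 0.6125 is below 1).
Deviating from 12 to 0 saves 12 dollars but forfeits the deviator's share of the drop in the chores-and-supplies kitty: 4.9/8 × 12 = 7.35.
So the deviation gain is 12 − 7.35 = 4.65, and the fine must be at least 4.65 dollars to wipe it out.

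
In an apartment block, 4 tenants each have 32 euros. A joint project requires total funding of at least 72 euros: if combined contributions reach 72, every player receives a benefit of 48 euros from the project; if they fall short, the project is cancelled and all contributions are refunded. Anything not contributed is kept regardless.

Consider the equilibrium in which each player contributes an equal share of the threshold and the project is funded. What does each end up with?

Equal share of the threshold: 72/4 = 18.
At this profile no one gains by cutting their contribution: any cut drops the total below 72, the project is cancelled, contributions are refunded, and the deviator ends with 32, which is less than 32 − 18 + 48 = 62. Contributing more than 18 just wastes the excess. So contributing exactly 18 is a best response.
Each player's payoff: 32 − 18 + 48 = 62.

62 euros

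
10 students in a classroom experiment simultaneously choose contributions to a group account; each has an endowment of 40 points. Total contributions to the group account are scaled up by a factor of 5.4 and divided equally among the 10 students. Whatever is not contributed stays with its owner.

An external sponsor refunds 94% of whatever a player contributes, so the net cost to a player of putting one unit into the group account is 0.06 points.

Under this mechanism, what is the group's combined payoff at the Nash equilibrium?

2536.00 points

The effective private return per unit is now (5.4/10) / 0.06 = 9.0000 > 1, so every player's dominant strategy flips to full contribution.
So the Nash equilibrium is full contribution by all 10; the group earns 10 × (40 × 0.94 + 5.4 × 40) = 2536.00.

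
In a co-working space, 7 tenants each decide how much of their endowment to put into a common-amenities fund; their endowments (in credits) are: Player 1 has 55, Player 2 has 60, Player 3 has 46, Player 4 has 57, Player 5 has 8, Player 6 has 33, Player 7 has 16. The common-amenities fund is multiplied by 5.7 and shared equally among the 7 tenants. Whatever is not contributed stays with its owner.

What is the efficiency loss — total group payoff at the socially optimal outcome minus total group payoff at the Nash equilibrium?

The private return per contributed unit is 5.7/7 = 0.8143 < 1 for every player regardless of endowment, so the Nash equilibrium is zero contribution and the group total is Σ E_j = 55 + 60 + 46 + 57 + 8 + 33 + 16 = 275.
Each contributed unit returns 5.700 to the group, so the social optimum is full contribution by everyone: group total = 5.700 × 275 = 1567.50.
Efficiency loss = (5.700 − 1) × 275 = 1292.50.

1292.50 credits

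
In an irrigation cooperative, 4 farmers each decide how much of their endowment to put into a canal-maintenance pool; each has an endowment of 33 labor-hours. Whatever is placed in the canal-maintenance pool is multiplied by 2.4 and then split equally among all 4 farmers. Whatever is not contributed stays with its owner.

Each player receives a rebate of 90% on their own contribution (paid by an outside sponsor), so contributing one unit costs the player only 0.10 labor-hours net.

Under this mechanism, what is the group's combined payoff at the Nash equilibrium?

435.60 labor-hours

Under the mechanism each unit contributed yields (2.4/4) / 0.10 = 6.0000 back to its contributor per unit of net cost, which exceeds 1, making full contribution the dominant choice for everyone.
So the Nash equilibrium is full contribution by all 4; the group earns 4 × (33 × 0.90 + 2.4 × 33) = 435.60.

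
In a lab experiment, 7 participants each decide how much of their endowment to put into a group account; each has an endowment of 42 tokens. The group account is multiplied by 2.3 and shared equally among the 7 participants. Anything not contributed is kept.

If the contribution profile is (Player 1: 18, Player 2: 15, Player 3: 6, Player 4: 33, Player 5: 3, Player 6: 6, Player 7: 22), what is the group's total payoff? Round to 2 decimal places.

Total contributed: 18 + 15 + 6 + 33 + 3 + 6 + 22 = 103; total kept: 7 × 42 − 103 = 191.
The group account pays out 2.3 × 103 = 236.90 in aggregate.
Group total = 191 + 236.90 = 427.90.

427.90 tokens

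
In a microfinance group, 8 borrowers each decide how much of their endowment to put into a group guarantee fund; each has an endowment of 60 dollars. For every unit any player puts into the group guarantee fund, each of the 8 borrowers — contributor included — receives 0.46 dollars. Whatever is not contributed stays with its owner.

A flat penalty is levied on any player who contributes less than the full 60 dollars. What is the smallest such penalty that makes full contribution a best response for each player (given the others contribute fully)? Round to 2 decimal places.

32.40 dollars

Given the others contribute fully, the best deviation is to contribute 0 (any partial contribution still incurs the fine and gives up units whose private return 0.46 is below 1).
Deviating from 60 to 0 saves 60 dollars but forfeits the deviator's share of the drop in the group guarantee fund: 0.46 × 60 = 27.60.
So the deviation gain is 60 − 27.60 = 32.40, and the fine must be at least 32.40 dollars to wipe it out.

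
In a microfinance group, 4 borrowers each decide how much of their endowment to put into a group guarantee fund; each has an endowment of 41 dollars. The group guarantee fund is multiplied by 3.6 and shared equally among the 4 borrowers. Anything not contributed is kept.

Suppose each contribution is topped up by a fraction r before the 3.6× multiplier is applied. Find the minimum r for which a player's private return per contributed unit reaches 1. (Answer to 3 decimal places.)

0.111

With matching at rate r, one contributed unit becomes (1 + r) in the group guarantee fund and returns 3.6 × (1 + r) / 4 to the contributor.
Setting this equal to 1: 1 + r = 4/3.6 = 1.1111.
So the minimum matching rate is r = 1.1111 − 1 = 0.111.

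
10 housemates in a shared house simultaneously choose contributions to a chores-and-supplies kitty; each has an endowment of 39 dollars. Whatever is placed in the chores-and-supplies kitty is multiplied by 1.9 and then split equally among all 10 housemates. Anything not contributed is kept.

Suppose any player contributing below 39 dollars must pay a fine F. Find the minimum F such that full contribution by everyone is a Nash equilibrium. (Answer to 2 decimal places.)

Given the others contribute fully, the best deviation is to contribute 0 (any partial contribution still incurs the fine and gives up units whose private return 0.1900 is below 1).
Deviating from 39 to 0 saves 39 dollars but forfeits the deviator's share of the drop in the chores-and-supplies kitty: 1.9/10 × 39 = 7.41.
So the deviation gain is 39 − 7.41 = 31.59, and the fine must be at least 31.59 dollars to wipe it out.

31.59 dollars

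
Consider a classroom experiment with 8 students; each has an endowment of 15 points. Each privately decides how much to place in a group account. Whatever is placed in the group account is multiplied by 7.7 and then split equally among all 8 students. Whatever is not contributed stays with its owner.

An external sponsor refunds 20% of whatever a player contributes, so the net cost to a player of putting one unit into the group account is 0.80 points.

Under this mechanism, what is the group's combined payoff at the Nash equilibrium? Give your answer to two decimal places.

The effective private return per unit is now (7.7/8) / 0.80 = 1.2031 > 1, so every player's dominant strategy flips to full contribution.
So the Nash equilibrium is full contribution by all 8; the group earns 8 × (15 × 0.20 + 7.7 × 15) = 948.00.

948.00 points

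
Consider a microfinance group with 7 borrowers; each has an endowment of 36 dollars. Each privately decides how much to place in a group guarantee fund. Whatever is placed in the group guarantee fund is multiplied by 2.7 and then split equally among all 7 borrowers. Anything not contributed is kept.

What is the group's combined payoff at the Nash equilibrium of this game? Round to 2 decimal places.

Each contributed unit returns 2.7/7 = 0.3857 to its contributor — below 1 — so contributing 0 is dominant for every player. At the Nash equilibrium everyone keeps their 36, and the group total is 7 × 36 = 252.

252.00 dollars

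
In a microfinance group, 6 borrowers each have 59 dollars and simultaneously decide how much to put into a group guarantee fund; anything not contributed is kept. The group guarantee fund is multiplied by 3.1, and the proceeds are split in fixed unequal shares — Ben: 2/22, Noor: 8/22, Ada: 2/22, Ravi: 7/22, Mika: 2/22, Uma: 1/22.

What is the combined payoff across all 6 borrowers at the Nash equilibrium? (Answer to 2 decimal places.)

477.90 dollars

A player with share s gets back 3.1·s per unit contributed, so full contribution is dominant for anyone with s > 1/3.1 = 0.3226 and zero contribution is dominant for anyone below.
The only share above 0.3226 is Noor's 8/22, contributing 59; the remaining 5 contribute 0. Total contributed: 59.
The group guarantee fund pays out 3.1 × 59 = 182.90 in total (split across the unequal shares, but the aggregate is all that matters for the group sum).
The 5 free-riders keep 59 each, adding 295. Group total = 295 + 182.90 = 477.90.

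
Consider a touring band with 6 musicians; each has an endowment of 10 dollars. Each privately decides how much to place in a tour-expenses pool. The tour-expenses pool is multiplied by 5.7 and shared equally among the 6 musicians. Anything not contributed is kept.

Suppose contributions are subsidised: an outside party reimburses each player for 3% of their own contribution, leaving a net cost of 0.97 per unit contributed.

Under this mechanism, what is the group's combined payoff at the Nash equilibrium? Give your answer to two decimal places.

The effective private return is (5.7/6) / 0.97 = 0.9794, which is still under 1, so the mechanism doesn't change anyone's dominant strategy: zero contribution.
Everyone keeps their endowment and the group total is 6 × 10 = 60.

60.00 dollars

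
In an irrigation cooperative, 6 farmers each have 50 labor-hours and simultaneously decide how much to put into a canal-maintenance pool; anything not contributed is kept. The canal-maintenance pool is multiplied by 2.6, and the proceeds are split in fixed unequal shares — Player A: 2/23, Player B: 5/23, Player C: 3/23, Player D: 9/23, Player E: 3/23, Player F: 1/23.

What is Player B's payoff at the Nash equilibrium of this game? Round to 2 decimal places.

78.26 labor-hours

For player j, contributing a unit is worthwhile iff 2.6 × (j's share) ≥ 1, i.e. iff j's share is at least 0.3846.
Player D alone (share 9/23) is above the threshold, contributing 50; the remaining 5 contribute 0. Total contributed: 50.
Player B keeps 50 and receives 2.6 × 50 × 5/23 = 28.26 from the canal-maintenance pool, for a payoff of 78.26.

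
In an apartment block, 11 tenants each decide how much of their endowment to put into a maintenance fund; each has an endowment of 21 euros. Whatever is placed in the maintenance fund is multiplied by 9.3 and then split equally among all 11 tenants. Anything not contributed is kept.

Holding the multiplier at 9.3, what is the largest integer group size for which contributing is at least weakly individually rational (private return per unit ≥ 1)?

Private return per unit is 9.3/(group size), which is ≥ 1 whenever the group size is ≤ 9.3.
The largest such integer is 9.

9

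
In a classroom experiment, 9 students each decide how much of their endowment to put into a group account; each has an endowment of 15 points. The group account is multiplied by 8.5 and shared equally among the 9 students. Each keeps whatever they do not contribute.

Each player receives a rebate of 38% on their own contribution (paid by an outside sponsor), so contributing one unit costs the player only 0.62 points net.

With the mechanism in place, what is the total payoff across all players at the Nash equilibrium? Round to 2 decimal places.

The effective private return per unit is now (8.5/9) / 0.62 = 1.5233 > 1, so every player's dominant strategy flips to full contribution.
At the Nash equilibrium everyone contributes 15. Group total payoff = 9 × (15 × 0.38 + 8.5 × 15) = 1198.80.

1198.80 points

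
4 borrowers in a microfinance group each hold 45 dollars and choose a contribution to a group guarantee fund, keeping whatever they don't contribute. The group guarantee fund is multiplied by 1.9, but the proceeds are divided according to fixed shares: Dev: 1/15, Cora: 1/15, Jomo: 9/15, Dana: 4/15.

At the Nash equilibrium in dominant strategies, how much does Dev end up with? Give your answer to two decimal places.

50.70 dollars

For player j, contributing a unit is worthwhile iff 1.9 × (j's share) ≥ 1, i.e. iff j's share is at least 0.5263.
Only Jomo (9/15) clears that bar, contributing 45; the remaining 3 contribute 0. Total contributed: 45.
Dev keeps 45 and receives 1.9 × 45 × 1/15 = 5.70 from the group guarantee fund, for a payoff of 50.70.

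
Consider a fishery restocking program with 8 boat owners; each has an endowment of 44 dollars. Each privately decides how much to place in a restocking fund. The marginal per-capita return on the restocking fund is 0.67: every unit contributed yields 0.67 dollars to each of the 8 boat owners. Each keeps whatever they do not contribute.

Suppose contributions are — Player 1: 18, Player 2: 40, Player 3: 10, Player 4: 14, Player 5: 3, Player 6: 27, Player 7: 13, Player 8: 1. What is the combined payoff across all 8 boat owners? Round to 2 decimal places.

901.36 dollars

Total contributed: 18 + 40 + 10 + 14 + 3 + 27 + 13 + 1 = 126; total kept: 8 × 44 − 126 = 226.
The restocking fund pays out 0.67 × 8 × 126 = 675.36 in aggregate.
Group total = 226 + 675.36 = 901.36.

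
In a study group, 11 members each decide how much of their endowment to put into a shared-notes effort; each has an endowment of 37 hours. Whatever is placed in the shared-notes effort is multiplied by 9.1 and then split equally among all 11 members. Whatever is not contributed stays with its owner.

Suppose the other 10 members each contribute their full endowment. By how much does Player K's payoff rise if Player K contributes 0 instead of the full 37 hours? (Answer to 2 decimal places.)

Switching from a contribution of 37 to 0 lets Player K keep an extra 37 hours, but lowers the shared-notes effort by 37, which costs Player K their own share of that drop: 9.1/11 × 37 = 30.61.
Net gain = 37 − 30.61 = 6.39. The private return per contributed unit (0.8273) is below 1, so free-riding is indeed the best response regardless of what the others do.

6.39 hours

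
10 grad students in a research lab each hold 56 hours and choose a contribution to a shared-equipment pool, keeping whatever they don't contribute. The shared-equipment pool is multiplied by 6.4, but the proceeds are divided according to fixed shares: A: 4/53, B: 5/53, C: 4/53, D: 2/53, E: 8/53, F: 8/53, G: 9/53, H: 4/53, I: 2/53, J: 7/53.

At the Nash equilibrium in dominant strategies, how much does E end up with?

110.10 hours

A player with share s gets back 6.4·s per unit contributed, so full contribution is dominant for anyone with s > 1/6.4 = 0.1563 and zero contribution is dominant for anyone below.
Only G (9/53) clears that bar, contributing 56; the remaining 9 contribute 0. Total contributed: 56.
E keeps 56 and receives 6.4 × 56 × 8/53 = 54.10 from the shared-equipment pool, for a payoff of 110.10.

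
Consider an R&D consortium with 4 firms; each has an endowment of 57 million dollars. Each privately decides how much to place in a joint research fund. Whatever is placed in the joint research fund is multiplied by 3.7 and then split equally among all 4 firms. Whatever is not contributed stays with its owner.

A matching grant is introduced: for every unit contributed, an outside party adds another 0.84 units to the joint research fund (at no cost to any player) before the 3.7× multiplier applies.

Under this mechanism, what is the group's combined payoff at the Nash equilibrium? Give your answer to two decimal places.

1552.22 million dollars

Under the mechanism each unit contributed yields 3.7 × 1.84 / 4 = 1.7020 back to its contributor per unit of net cost, which exceeds 1, making full contribution the dominant choice for everyone.
So the Nash equilibrium is full contribution by all 4; the group earns 3.7 × 1.84 × 228 = 1552.22.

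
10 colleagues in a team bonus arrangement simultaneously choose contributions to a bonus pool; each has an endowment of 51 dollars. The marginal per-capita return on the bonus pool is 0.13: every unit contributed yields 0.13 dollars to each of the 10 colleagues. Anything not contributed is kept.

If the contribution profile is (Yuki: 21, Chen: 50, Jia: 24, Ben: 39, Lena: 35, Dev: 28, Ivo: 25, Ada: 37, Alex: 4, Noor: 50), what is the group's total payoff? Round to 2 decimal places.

Total contributed: 21 + 50 + 24 + 39 + 35 + 28 + 25 + 37 + 4 + 50 = 313; total kept: 10 × 51 − 313 = 197.
The bonus pool pays out 0.13 × 10 × 313 = 406.90 in aggregate.
Group total = 197 + 406.90 = 603.90.

603.90 dollars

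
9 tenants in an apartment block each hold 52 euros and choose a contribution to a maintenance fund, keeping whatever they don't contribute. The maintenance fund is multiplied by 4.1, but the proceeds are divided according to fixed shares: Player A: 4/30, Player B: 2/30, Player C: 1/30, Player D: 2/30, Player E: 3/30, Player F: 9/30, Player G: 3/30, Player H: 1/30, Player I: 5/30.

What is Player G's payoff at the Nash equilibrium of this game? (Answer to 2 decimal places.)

For player j, contributing a unit is worthwhile iff 4.1 × (j's share) ≥ 1, i.e. iff j's share is at least 0.2439.
Player F alone (share 9/30) is above the threshold, contributing 52; the remaining 8 contribute 0. Total contributed: 52.
Player G keeps 52 and receives 4.1 × 52 × 3/30 = 21.32 from the maintenance fund, for a payoff of 73.32.

73.32 euros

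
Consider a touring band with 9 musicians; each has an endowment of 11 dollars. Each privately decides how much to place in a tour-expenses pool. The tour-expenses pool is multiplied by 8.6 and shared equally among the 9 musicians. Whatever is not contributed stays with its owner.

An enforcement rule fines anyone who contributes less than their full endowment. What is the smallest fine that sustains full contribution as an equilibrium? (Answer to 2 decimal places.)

Given the others contribute fully, the best deviation is to contribute 0 (any partial contribution still incurs the fine and gives up units whose private return 0.9556 is below 1).
Deviating from 11 to 0 saves 11 dollars but forfeits the deviator's share of the drop in the tour-expenses pool: 8.6/9 × 11 = 10.51.
So the deviation gain is 11 − 10.51 = 0.49, and the fine must be at least 0.49 dollars to wipe it out.

0.49 dollars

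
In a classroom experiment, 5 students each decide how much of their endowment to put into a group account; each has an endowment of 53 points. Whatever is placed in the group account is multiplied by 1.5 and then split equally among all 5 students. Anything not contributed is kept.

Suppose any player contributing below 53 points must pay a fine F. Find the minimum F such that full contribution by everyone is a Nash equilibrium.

37.10 points

Given the others contribute fully, the best deviation is to contribute 0 (any partial contribution still incurs the fine and gives up units whose private return 0.3000 is below 1).
Deviating from 53 to 0 saves 53 points but forfeits the deviator's share of the drop in the group account: 1.5/5 × 53 = 15.90.
So the deviation gain is 53 − 15.90 = 37.10, and the fine must be at least 37.10 points to wipe it out.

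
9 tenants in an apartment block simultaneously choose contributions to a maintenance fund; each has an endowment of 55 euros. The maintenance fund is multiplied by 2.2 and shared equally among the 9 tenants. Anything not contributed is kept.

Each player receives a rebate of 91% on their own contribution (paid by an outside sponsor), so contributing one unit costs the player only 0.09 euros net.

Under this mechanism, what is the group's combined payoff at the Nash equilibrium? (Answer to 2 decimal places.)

The effective private return per unit is now (2.2/9) / 0.09 = 2.7160 > 1, so every player's dominant strategy flips to full contribution.
At the Nash equilibrium everyone contributes 55. Group total payoff = 9 × (55 × 0.91 + 2.2 × 55) = 1539.45.

1539.45 euros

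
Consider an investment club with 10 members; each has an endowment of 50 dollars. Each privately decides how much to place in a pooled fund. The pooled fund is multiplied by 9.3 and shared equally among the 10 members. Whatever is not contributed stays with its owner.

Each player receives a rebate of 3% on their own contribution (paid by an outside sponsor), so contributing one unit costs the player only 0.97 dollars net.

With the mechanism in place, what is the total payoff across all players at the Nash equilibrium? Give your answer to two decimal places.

500.00 dollars

The effective private return is (9.3/10) / 0.97 = 0.9588, which is still under 1, so the mechanism doesn't change anyone's dominant strategy: zero contribution.
Everyone keeps their endowment and the group total is 10 × 50 = 500.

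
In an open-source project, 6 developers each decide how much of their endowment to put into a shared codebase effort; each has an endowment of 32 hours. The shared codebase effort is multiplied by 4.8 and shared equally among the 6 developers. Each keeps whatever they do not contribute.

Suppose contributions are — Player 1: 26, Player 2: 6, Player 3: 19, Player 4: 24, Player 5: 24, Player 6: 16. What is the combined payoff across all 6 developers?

Total contributed: 26 + 6 + 19 + 24 + 24 + 16 = 115; total kept: 6 × 32 − 115 = 77.
The shared codebase effort pays out 4.8 × 115 = 552.00 in aggregate.
Group total = 77 + 552.00 = 629.00.

629.00 hours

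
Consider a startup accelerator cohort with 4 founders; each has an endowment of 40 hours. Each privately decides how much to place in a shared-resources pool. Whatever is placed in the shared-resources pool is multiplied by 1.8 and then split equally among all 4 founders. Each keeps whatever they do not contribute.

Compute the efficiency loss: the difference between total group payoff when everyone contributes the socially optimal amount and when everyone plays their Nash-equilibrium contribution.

128.00 hours

Each contributed unit returns 1.8/4 = 0.4500 to its contributor — below 1 — so contributing 0 is dominant for every player. At the Nash equilibrium everyone keeps their 40, and the group total is 4 × 40 = 160.
Each contributed unit returns 1.800 to the group as a whole (0.4500 to each of 4 players), which exceeds 1, so the social optimum is full contribution: group total = 1.800 × 160 = 288.00.
Efficiency loss = 288.00 − 160 = 128.00.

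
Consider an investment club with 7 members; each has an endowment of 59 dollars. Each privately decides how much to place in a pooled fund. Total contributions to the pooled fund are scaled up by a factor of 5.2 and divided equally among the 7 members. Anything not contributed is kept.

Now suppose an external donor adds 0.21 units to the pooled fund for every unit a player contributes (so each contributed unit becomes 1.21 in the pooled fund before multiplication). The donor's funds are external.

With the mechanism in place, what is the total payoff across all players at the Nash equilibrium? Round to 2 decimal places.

413.00 dollars

Even with the mechanism, each unit contributed returns only 5.2 × 1.21 / 7 = 0.8989 per unit of net cost, so contributing nothing is still dominant.
Everyone keeps their endowment and the group total is 7 × 59 = 413.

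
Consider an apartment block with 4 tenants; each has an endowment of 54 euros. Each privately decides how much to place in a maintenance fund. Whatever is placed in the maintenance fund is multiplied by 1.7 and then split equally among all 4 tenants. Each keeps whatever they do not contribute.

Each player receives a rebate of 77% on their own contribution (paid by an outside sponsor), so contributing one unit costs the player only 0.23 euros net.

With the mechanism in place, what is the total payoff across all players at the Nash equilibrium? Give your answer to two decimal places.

With the mechanism, a contributed unit returns (1.7/4) / 0.23 = 1.8478 per unit of net cost to the contributor — now above 1 — so contributing fully is weakly dominant for every player.
At the Nash equilibrium everyone contributes 54. Group total payoff = 4 × (54 × 0.77 + 1.7 × 54) = 533.52.

533.52 euros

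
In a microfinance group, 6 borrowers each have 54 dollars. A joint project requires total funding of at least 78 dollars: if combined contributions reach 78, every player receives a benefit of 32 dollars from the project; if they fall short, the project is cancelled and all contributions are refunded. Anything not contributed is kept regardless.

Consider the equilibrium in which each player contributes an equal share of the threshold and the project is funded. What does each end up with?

73 dollars

Equal share of the threshold: 78/6 = 13.
At this profile no one gains by cutting their contribution: any cut drops the total below 78, the project is cancelled, contributions are refunded, and the deviator ends with 54, which is less than 54 − 13 + 32 = 73. Contributing more than 13 just wastes the excess. So contributing exactly 13 is a best response.
Each player's payoff: 54 − 13 + 32 = 73.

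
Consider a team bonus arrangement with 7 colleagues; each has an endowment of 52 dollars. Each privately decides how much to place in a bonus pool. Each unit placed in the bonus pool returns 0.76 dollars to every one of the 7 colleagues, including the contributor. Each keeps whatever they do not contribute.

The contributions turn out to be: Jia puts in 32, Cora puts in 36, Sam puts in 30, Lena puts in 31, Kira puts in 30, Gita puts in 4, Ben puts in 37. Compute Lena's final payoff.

Total contributed: 32 + 36 + 30 + 31 + 30 + 4 + 37 = 200.
Each receives 0.76 × 200 = 152.00 from the bonus pool.
Lena keeps 52 − 31 = 21, so Lena's payoff is 21 + 152.00 = 173.00.

173.00 dollars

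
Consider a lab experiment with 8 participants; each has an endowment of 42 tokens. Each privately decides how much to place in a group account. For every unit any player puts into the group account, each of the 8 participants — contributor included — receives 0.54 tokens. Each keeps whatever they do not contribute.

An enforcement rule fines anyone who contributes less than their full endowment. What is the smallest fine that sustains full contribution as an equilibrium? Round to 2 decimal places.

19.32 tokens

Given the others contribute fully, the best deviation is to contribute 0 (any partial contribution still incurs the fine and gives up units whose private return 0.54 is below 1).
Deviating from 42 to 0 saves 42 tokens but forfeits the deviator's share of the drop in the group account: 0.54 × 42 = 22.68.
So the deviation gain is 42 − 22.68 = 19.32, and the fine must be at least 19.32 tokens to wipe it out.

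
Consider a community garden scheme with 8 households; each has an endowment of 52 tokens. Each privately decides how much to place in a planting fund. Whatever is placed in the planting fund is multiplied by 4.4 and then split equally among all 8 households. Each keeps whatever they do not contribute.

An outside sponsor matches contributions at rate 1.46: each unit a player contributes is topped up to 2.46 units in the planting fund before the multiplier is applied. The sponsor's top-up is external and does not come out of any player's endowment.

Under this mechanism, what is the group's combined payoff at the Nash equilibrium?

4502.78 tokens

Under the mechanism each unit contributed yields 4.4 × 2.46 / 8 = 1.3530 back to its contributor per unit of net cost, which exceeds 1, making full contribution the dominant choice for everyone.
At the Nash equilibrium everyone contributes 52. Group total payoff = 4.4 × 2.46 × 416 = 4502.78.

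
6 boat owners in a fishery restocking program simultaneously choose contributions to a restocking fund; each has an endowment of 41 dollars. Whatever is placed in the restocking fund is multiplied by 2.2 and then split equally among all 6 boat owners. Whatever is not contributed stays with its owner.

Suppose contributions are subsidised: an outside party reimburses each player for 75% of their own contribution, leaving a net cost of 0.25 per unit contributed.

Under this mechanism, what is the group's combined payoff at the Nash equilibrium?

The effective private return per unit is now (2.2/6) / 0.25 = 1.4667 > 1, so every player's dominant strategy flips to full contribution.
So the Nash equilibrium is full contribution by all 6; the group earns 6 × (41 × 0.75 + 2.2 × 41) = 725.70.

725.70 dollars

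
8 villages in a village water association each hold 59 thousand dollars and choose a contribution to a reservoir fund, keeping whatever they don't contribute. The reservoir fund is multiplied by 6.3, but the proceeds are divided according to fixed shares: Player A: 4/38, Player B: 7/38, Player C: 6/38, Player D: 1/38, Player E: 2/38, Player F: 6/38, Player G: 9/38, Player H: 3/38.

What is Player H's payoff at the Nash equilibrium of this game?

Each unit j contributes comes back to j as 6.3 × (j's share), so j prefers to contribute only if that share exceeds 1/6.3 = 0.1587; otherwise keeping the unit dominates.
Player B and Player G clear that bar, contributing 59 each; the remaining 6 contribute 0. Total contributed: 118.
Player H keeps 59 and receives 6.3 × 118 × 3/38 = 58.69 from the reservoir fund, for a payoff of 117.69.

117.69 thousand dollars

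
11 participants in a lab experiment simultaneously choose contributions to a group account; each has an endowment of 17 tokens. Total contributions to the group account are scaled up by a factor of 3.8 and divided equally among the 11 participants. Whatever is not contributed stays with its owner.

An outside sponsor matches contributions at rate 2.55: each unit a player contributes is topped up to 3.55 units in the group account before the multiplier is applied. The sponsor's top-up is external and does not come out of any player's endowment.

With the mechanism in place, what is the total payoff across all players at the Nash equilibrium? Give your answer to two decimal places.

2522.63 tokens

Under the mechanism each unit contributed yields 3.8 × 3.55 / 11 = 1.2264 back to its contributor per unit of net cost, which exceeds 1, making full contribution the dominant choice for everyone.
At the Nash equilibrium everyone contributes 17. Group total payoff = 3.8 × 3.55 × 187 = 2522.63.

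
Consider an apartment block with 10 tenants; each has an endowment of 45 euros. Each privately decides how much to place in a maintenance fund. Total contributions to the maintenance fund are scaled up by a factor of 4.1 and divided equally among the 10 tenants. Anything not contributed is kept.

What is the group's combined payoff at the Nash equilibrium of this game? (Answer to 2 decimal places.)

Each contributed unit returns 4.1/10 = 0.4100 to its contributor — below 1 — so contributing 0 is dominant for every player. At the Nash equilibrium everyone keeps their 45, and the group total is 10 × 45 = 450.

450.00 euros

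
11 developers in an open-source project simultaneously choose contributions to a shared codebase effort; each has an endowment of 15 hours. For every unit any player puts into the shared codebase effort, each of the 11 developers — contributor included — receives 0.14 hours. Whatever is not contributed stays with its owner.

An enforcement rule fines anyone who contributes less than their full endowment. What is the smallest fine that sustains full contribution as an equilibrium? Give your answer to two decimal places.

Given the others contribute fully, the best deviation is to contribute 0 (any partial contribution still incurs the fine and gives up units whose private return 0.14 is below 1).
Deviating from 15 to 0 saves 15 hours but forfeits the deviator's share of the drop in the shared codebase effort: 0.14 × 15 = 2.10.
So the deviation gain is 15 − 2.10 = 12.90, and the fine must be at least 12.90 hours to wipe it out.

12.90 hours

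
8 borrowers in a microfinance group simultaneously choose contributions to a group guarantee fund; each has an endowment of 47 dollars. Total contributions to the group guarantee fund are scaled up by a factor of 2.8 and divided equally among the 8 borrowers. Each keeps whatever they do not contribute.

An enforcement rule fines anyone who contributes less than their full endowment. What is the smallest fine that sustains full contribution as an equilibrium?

30.55 dollars

Given the others contribute fully, the best deviation is to contribute 0 (any partial contribution still incurs the fine and gives up units whose private return 0.3500 is below 1).
Deviating from 47 to 0 saves 47 dollars but forfeits the deviator's share of the drop in the group guarantee fund: 2.8/8 × 47 = 16.45.
So the deviation gain is 47 − 16.45 = 30.55, and the fine must be at least 30.55 dollars to wipe it out.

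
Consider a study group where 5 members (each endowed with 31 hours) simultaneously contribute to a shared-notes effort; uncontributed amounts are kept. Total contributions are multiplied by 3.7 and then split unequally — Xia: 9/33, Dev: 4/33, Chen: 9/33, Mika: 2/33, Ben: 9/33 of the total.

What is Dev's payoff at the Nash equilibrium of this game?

72.71 hours

A player with share s gets back 3.7·s per unit contributed, so full contribution is dominant for anyone with s > 1/3.7 = 0.2703 and zero contribution is dominant for anyone below.
Xia, Chen and Ben clear that bar, contributing 31 each; the remaining 2 contribute 0. Total contributed: 93.
Dev keeps 31 and receives 3.7 × 93 × 4/33 = 41.71 from the shared-notes effort, for a payoff of 72.71.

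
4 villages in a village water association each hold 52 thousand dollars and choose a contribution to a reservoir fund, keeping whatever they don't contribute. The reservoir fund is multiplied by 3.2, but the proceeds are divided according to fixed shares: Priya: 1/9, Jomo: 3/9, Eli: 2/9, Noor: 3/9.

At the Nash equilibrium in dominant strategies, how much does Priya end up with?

88.98 thousand dollars

A player with share s gets back 3.2·s per unit contributed, so full contribution is dominant for anyone with s > 1/3.2 = 0.3125 and zero contribution is dominant for anyone below.
The shares above 0.3125 belong to Jomo and Noor, contributing 52 each; the remaining 2 contribute 0. Total contributed: 104.
Priya keeps 52 and receives 3.2 × 104 × 1/9 = 36.98 from the reservoir fund, for a payoff of 88.98.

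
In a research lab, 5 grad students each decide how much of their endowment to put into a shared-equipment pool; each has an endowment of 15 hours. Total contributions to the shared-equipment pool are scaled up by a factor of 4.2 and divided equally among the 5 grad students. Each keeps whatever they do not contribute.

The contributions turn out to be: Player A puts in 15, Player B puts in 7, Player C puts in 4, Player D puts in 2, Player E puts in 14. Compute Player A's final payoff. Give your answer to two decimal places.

Total contributed: 15 + 7 + 4 + 2 + 14 = 42.
Each receives 4.2 × 42 / 5 = 35.28 from the shared-equipment pool.
Player A keeps 15 − 15 = 0, so Player A's payoff is 0 + 35.28 = 35.28.

35.28 hours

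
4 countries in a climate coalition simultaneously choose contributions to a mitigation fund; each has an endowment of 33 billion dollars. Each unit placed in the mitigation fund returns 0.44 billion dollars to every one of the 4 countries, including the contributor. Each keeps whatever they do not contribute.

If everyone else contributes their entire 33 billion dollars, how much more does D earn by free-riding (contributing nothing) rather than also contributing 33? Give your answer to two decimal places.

Switching from a contribution of 33 to 0 lets D keep an extra 33 billion dollars, but lowers the mitigation fund by 33, which costs D their own share of that drop: 0.44 × 33 = 14.52.
Net gain = 33 − 14.52 = 18.48. The private return per contributed unit (0.44) is below 1, so free-riding is indeed the best response regardless of what the others do.

18.48 billion dollars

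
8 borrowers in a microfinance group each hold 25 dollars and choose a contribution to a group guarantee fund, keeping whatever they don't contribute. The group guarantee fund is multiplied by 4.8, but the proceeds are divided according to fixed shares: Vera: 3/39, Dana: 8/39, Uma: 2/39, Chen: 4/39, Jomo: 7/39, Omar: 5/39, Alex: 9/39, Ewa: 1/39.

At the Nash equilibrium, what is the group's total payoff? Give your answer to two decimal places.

A player with share s gets back 4.8·s per unit contributed, so full contribution is dominant for anyone with s > 1/4.8 = 0.2083 and zero contribution is dominant for anyone below.
The only share above 0.2083 is Alex's 9/39, contributing 25; the remaining 7 contribute 0. Total contributed: 25.
The group guarantee fund pays out 4.8 × 25 = 120.00 in total (split across the unequal shares, but the aggregate is all that matters for the group sum).
The 7 free-riders keep 25 each, adding 175. Group total = 175 + 120.00 = 295.00.

295.00 dollars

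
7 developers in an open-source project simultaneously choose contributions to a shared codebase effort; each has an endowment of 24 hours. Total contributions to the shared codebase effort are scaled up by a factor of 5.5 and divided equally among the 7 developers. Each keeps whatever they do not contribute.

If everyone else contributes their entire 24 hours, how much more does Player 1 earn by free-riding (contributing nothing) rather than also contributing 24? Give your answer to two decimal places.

Switching from a contribution of 24 to 0 lets Player 1 keep an extra 24 hours, but lowers the shared codebase effort by 24, which costs Player 1 their own share of that drop: 5.5/7 × 24 = 18.86.
Net gain = 24 − 18.86 = 5.14. The private return per contributed unit (0.7857) is below 1, so free-riding is indeed the best response regardless of what the others do.

5.14 hours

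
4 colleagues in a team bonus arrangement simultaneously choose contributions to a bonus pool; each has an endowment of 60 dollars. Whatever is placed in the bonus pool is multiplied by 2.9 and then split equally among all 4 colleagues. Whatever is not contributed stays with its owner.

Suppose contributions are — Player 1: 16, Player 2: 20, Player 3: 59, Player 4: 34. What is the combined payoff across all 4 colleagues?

Total contributed: 16 + 20 + 59 + 34 = 129; total kept: 4 × 60 − 129 = 111.
The bonus pool pays out 2.9 × 129 = 374.10 in aggregate.
Group total = 111 + 374.10 = 485.10.

485.10 dollars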